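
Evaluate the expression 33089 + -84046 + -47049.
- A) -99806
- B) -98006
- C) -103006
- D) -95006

First: 33089 + -84046 = -50957
Then: -50957 + -47049 = -98006
B) -98006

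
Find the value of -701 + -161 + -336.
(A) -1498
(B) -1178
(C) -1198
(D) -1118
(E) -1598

First: -701 + -161 = -862
Then: -862 + -336 = -1198
C) -1198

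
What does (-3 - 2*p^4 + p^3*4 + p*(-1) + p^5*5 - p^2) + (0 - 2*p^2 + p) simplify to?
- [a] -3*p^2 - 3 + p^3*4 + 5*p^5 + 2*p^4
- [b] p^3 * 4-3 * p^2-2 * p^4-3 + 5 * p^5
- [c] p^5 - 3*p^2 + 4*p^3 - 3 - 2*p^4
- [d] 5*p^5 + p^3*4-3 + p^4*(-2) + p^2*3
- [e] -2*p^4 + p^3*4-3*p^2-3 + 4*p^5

Adding the polynomials and combining like terms:
(-3 - 2*p^4 + p^3*4 + p*(-1) + p^5*5 - p^2) + (0 - 2*p^2 + p)
= p^3 * 4-3 * p^2-2 * p^4-3 + 5 * p^5
b) p^3 * 4-3 * p^2-2 * p^4-3 + 5 * p^5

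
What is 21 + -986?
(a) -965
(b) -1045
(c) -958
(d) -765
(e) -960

21 + -986 = -965
a) -965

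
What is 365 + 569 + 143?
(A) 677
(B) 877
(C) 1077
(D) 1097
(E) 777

First: 365 + 569 = 934
Then: 934 + 143 = 1077
C) 1077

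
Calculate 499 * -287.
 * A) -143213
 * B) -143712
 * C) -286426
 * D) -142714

499 * -287 = -143213
A) -143213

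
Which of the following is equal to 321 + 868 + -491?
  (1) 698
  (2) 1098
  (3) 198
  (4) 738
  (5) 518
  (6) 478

First: 321 + 868 = 1189
Then: 1189 + -491 = 698
1) 698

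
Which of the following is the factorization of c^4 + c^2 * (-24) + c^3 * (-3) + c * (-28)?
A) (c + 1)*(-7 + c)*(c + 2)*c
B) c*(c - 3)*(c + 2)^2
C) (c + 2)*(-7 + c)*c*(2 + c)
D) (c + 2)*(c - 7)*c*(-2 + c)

We need to factor c^4 + c^2 * (-24) + c^3 * (-3) + c * (-28).
The factored form is (c + 2)*(-7 + c)*c*(2 + c).
C) (c + 2)*(-7 + c)*c*(2 + c)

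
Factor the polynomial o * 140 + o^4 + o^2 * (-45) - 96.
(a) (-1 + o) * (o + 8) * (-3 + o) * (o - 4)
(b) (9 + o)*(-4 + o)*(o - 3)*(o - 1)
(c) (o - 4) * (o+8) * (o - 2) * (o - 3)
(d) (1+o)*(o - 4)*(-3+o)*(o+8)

We need to factor o * 140 + o^4 + o^2 * (-45) - 96.
The factored form is (-1 + o) * (o + 8) * (-3 + o) * (o - 4).
a) (-1 + o) * (o + 8) * (-3 + o) * (o - 4)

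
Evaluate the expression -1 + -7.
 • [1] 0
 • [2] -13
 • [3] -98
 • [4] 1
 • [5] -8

-1 + -7 = -8
5) -8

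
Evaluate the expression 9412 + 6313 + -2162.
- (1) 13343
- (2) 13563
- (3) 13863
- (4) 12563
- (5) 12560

First: 9412 + 6313 = 15725
Then: 15725 + -2162 = 13563
2) 13563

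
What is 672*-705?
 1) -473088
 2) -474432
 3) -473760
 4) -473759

672 * -705 = -473760
3) -473760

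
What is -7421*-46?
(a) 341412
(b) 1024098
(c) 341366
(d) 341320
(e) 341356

-7421 * -46 = 341366
c) 341366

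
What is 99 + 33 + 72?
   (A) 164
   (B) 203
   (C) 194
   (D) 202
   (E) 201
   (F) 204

First: 99 + 33 = 132
Then: 132 + 72 = 204
F) 204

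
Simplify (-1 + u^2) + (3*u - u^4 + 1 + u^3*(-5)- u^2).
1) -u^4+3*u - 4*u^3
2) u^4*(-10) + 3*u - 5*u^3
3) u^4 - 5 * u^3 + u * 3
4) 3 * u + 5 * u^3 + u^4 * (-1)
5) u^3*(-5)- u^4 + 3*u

Adding the polynomials and combining like terms:
(-1 + u^2) + (3*u - u^4 + 1 + u^3*(-5) - u^2)
= u^3*(-5)- u^4 + 3*u
5) u^3*(-5)- u^4 + 3*u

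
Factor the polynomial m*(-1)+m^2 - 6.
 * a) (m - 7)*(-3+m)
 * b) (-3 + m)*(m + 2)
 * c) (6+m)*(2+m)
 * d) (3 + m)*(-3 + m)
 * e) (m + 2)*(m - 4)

We need to factor m*(-1)+m^2 - 6.
The factored form is (-3 + m)*(m + 2).
b) (-3 + m)*(m + 2)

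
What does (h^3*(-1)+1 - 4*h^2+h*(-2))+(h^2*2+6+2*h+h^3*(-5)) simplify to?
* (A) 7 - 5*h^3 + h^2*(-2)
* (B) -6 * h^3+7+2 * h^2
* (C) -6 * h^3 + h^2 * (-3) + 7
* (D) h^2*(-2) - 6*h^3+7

Adding the polynomials and combining like terms:
(h^3*(-1) + 1 - 4*h^2 + h*(-2)) + (h^2*2 + 6 + 2*h + h^3*(-5))
= h^2*(-2) - 6*h^3+7
D) h^2*(-2) - 6*h^3+7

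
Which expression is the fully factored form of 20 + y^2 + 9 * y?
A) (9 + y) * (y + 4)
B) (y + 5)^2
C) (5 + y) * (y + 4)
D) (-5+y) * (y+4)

We need to factor 20 + y^2 + 9 * y.
The factored form is (5 + y) * (y + 4).
C) (5 + y) * (y + 4)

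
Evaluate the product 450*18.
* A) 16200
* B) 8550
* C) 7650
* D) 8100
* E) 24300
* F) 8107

450 * 18 = 8100
D) 8100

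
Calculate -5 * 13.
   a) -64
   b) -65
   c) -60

-5 * 13 = -65
b) -65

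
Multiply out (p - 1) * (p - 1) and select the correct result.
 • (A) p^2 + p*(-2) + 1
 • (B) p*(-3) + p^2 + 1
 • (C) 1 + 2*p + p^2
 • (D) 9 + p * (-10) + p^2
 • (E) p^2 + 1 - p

Expanding (p - 1) * (p - 1):
= p^2 + p*(-2) + 1
A) p^2 + p*(-2) + 1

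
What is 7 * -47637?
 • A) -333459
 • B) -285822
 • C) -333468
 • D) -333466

7 * -47637 = -333459
A) -333459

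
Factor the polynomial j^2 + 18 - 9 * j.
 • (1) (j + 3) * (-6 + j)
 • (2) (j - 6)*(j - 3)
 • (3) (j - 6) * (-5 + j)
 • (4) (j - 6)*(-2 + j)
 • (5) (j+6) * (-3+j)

We need to factor j^2 + 18 - 9 * j.
The factored form is (j - 6)*(j - 3).
2) (j - 6)*(j - 3)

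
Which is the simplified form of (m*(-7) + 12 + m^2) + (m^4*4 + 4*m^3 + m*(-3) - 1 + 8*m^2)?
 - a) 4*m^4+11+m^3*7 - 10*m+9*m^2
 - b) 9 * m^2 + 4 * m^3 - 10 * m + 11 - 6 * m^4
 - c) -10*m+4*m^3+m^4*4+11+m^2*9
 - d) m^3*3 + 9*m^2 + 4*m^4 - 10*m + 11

Adding the polynomials and combining like terms:
(m*(-7) + 12 + m^2) + (m^4*4 + 4*m^3 + m*(-3) - 1 + 8*m^2)
= -10*m+4*m^3+m^4*4+11+m^2*9
c) -10*m+4*m^3+m^4*4+11+m^2*9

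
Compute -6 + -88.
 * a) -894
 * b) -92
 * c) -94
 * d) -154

-6 + -88 = -94
c) -94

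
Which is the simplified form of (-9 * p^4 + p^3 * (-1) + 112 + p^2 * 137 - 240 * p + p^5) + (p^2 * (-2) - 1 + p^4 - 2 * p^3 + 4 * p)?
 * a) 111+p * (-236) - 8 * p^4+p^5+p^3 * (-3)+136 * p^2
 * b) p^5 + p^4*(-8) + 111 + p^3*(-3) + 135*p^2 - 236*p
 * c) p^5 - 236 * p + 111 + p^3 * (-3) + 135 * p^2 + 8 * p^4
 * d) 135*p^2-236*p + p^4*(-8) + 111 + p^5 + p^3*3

Adding the polynomials and combining like terms:
(-9*p^4 + p^3*(-1) + 112 + p^2*137 - 240*p + p^5) + (p^2*(-2) - 1 + p^4 - 2*p^3 + 4*p)
= p^5 + p^4*(-8) + 111 + p^3*(-3) + 135*p^2 - 236*p
b) p^5 + p^4*(-8) + 111 + p^3*(-3) + 135*p^2 - 236*p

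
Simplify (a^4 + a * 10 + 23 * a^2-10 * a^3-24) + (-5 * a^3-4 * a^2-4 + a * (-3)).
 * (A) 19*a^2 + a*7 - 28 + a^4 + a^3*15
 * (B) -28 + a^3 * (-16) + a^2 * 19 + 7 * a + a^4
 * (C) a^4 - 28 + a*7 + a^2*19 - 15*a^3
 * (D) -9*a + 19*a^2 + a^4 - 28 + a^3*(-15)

Adding the polynomials and combining like terms:
(a^4 + a*10 + 23*a^2 - 10*a^3 - 24) + (-5*a^3 - 4*a^2 - 4 + a*(-3))
= a^4 - 28 + a*7 + a^2*19 - 15*a^3
C) a^4 - 28 + a*7 + a^2*19 - 15*a^3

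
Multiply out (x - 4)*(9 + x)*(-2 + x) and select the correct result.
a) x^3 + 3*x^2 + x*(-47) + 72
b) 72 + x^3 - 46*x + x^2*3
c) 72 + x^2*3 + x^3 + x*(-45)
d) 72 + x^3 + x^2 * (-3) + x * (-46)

Expanding (x - 4)*(9 + x)*(-2 + x):
= 72 + x^3 - 46*x + x^2*3
b) 72 + x^3 - 46*x + x^2*3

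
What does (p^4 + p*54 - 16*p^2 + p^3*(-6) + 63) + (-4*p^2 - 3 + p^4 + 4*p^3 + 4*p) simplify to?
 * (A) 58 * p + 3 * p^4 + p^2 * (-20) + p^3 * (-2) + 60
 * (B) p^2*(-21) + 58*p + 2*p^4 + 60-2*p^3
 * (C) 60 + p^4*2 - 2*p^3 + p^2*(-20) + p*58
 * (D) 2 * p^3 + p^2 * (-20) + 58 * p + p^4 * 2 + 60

Adding the polynomials and combining like terms:
(p^4 + p*54 - 16*p^2 + p^3*(-6) + 63) + (-4*p^2 - 3 + p^4 + 4*p^3 + 4*p)
= 60 + p^4*2 - 2*p^3 + p^2*(-20) + p*58
C) 60 + p^4*2 - 2*p^3 + p^2*(-20) + p*58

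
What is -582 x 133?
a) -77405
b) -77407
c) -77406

-582 * 133 = -77406
c) -77406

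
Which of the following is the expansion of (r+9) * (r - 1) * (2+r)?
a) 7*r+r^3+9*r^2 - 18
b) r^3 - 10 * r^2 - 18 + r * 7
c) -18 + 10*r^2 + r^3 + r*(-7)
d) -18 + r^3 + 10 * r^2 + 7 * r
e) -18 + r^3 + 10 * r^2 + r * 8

Expanding (r+9) * (r - 1) * (2+r):
= -18 + r^3 + 10 * r^2 + 7 * r
d) -18 + r^3 + 10 * r^2 + 7 * r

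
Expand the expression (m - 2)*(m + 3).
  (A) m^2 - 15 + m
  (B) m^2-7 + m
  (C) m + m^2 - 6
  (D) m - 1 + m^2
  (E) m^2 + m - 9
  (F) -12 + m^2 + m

Expanding (m - 2)*(m + 3):
= m + m^2 - 6
C) m + m^2 - 6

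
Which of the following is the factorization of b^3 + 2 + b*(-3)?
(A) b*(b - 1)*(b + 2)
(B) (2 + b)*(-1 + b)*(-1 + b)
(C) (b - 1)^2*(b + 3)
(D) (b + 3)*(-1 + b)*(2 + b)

We need to factor b^3 + 2 + b*(-3).
The factored form is (2 + b)*(-1 + b)*(-1 + b).
B) (2 + b)*(-1 + b)*(-1 + b)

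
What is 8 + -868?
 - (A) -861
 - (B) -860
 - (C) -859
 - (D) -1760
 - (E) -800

8 + -868 = -860
B) -860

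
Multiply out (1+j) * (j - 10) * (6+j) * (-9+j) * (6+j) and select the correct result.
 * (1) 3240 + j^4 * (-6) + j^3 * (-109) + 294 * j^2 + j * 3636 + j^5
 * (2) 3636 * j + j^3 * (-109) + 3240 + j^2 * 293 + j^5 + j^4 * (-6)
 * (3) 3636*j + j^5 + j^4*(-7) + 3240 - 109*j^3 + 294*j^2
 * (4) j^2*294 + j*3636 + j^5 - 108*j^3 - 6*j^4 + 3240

Expanding (1+j) * (j - 10) * (6+j) * (-9+j) * (6+j):
= 3240 + j^4 * (-6) + j^3 * (-109) + 294 * j^2 + j * 3636 + j^5
1) 3240 + j^4 * (-6) + j^3 * (-109) + 294 * j^2 + j * 3636 + j^5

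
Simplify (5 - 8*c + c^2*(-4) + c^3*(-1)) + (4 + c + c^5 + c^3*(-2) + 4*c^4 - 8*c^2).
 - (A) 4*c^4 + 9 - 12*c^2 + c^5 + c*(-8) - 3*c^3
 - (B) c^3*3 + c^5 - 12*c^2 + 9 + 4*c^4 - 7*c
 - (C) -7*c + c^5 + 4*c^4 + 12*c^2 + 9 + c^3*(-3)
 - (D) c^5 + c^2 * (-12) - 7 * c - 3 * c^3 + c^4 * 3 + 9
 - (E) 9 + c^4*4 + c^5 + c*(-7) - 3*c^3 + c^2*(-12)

Adding the polynomials and combining like terms:
(5 - 8*c + c^2*(-4) + c^3*(-1)) + (4 + c + c^5 + c^3*(-2) + 4*c^4 - 8*c^2)
= 9 + c^4*4 + c^5 + c*(-7) - 3*c^3 + c^2*(-12)
E) 9 + c^4*4 + c^5 + c*(-7) - 3*c^3 + c^2*(-12)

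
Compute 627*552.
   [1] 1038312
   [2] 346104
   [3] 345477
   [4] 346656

627 * 552 = 346104
2) 346104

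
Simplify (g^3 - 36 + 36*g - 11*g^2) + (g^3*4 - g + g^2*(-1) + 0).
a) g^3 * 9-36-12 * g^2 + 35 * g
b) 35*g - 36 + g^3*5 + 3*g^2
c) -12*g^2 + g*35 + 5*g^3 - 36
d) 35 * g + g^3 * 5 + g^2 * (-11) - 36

Adding the polynomials and combining like terms:
(g^3 - 36 + 36*g - 11*g^2) + (g^3*4 - g + g^2*(-1) + 0)
= -12*g^2 + g*35 + 5*g^3 - 36
c) -12*g^2 + g*35 + 5*g^3 - 36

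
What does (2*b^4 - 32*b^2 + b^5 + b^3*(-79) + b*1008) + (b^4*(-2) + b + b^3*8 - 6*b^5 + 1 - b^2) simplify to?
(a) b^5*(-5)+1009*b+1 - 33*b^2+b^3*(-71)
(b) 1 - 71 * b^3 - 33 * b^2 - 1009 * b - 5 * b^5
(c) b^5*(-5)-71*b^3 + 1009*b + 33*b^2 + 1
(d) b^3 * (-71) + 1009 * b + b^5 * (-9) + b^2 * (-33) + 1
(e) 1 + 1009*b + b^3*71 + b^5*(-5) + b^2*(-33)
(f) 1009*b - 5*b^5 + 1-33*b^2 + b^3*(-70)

Adding the polynomials and combining like terms:
(2*b^4 - 32*b^2 + b^5 + b^3*(-79) + b*1008) + (b^4*(-2) + b + b^3*8 - 6*b^5 + 1 - b^2)
= b^5*(-5)+1009*b+1 - 33*b^2+b^3*(-71)
a) b^5*(-5)+1009*b+1 - 33*b^2+b^3*(-71)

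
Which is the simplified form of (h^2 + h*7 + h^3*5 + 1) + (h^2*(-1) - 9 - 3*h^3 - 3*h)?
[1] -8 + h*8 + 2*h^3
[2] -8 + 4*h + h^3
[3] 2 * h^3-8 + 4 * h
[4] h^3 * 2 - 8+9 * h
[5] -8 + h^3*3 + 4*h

Adding the polynomials and combining like terms:
(h^2 + h*7 + h^3*5 + 1) + (h^2*(-1) - 9 - 3*h^3 - 3*h)
= 2 * h^3-8 + 4 * h
3) 2 * h^3-8 + 4 * h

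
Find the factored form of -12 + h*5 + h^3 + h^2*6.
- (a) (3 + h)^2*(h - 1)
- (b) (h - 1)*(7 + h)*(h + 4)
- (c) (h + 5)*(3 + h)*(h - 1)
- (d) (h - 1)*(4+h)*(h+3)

We need to factor -12 + h*5 + h^3 + h^2*6.
The factored form is (h - 1)*(4+h)*(h+3).
d) (h - 1)*(4+h)*(h+3)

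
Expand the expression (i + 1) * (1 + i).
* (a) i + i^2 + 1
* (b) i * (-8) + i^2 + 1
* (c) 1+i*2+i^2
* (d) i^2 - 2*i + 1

Expanding (i + 1) * (1 + i):
= 1+i*2+i^2
c) 1+i*2+i^2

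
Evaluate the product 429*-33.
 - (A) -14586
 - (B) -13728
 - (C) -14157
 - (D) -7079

429 * -33 = -14157
C) -14157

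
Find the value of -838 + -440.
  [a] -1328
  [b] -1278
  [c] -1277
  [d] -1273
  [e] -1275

-838 + -440 = -1278
b) -1278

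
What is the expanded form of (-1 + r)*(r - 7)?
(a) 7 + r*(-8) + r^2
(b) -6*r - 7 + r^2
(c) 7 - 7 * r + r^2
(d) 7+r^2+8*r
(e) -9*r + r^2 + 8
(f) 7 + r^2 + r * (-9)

Expanding (-1 + r)*(r - 7):
= 7 + r*(-8) + r^2
a) 7 + r*(-8) + r^2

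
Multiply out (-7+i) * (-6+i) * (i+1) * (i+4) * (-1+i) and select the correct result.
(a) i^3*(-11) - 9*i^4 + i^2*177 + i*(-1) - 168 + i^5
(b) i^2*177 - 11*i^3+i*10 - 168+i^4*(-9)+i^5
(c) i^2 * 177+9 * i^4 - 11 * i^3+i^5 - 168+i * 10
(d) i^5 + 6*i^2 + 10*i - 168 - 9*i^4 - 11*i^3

Expanding (-7+i) * (-6+i) * (i+1) * (i+4) * (-1+i):
= i^2*177 - 11*i^3+i*10 - 168+i^4*(-9)+i^5
b) i^2*177 - 11*i^3+i*10 - 168+i^4*(-9)+i^5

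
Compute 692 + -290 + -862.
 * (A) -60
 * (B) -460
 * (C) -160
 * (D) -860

First: 692 + -290 = 402
Then: 402 + -862 = -460
B) -460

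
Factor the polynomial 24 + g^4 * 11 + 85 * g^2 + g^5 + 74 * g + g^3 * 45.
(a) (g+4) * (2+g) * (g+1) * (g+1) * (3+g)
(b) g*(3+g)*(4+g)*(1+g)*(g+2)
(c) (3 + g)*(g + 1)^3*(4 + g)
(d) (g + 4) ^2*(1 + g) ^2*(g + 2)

We need to factor 24 + g^4 * 11 + 85 * g^2 + g^5 + 74 * g + g^3 * 45.
The factored form is (g+4) * (2+g) * (g+1) * (g+1) * (3+g).
a) (g+4) * (2+g) * (g+1) * (g+1) * (3+g)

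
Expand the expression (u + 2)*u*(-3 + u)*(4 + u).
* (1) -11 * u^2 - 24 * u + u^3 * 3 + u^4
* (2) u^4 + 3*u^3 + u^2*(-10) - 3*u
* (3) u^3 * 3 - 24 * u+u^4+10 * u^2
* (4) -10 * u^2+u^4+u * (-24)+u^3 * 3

Expanding (u + 2)*u*(-3 + u)*(4 + u):
= -10 * u^2+u^4+u * (-24)+u^3 * 3
4) -10 * u^2+u^4+u * (-24)+u^3 * 3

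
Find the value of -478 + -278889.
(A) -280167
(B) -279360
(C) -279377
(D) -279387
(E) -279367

-478 + -278889 = -279367
E) -279367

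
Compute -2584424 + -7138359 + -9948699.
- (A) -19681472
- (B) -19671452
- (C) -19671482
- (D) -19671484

First: -2584424 + -7138359 = -9722783
Then: -9722783 + -9948699 = -19671482
C) -19671482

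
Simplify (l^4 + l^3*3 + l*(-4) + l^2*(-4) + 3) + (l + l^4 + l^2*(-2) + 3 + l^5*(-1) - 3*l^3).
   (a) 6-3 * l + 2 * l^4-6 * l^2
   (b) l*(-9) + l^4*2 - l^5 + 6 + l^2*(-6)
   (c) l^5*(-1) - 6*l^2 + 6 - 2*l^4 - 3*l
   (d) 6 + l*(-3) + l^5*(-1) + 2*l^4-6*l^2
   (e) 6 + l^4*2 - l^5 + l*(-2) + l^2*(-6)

Adding the polynomials and combining like terms:
(l^4 + l^3*3 + l*(-4) + l^2*(-4) + 3) + (l + l^4 + l^2*(-2) + 3 + l^5*(-1) - 3*l^3)
= 6 + l*(-3) + l^5*(-1) + 2*l^4-6*l^2
d) 6 + l*(-3) + l^5*(-1) + 2*l^4-6*l^2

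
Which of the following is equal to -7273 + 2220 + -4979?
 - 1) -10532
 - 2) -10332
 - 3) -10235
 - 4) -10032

First: -7273 + 2220 = -5053
Then: -5053 + -4979 = -10032
4) -10032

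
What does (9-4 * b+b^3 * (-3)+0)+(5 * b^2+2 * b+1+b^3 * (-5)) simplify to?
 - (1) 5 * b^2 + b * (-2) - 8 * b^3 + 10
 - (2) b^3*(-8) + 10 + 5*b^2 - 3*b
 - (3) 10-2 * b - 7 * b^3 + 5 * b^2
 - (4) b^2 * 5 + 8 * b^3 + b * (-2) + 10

Adding the polynomials and combining like terms:
(9 - 4*b + b^3*(-3) + 0) + (5*b^2 + 2*b + 1 + b^3*(-5))
= 5 * b^2 + b * (-2) - 8 * b^3 + 10
1) 5 * b^2 + b * (-2) - 8 * b^3 + 10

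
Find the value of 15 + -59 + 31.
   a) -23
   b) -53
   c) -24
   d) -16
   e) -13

First: 15 + -59 = -44
Then: -44 + 31 = -13
e) -13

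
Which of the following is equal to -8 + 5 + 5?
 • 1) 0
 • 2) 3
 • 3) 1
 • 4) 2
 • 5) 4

First: -8 + 5 = -3
Then: -3 + 5 = 2
4) 2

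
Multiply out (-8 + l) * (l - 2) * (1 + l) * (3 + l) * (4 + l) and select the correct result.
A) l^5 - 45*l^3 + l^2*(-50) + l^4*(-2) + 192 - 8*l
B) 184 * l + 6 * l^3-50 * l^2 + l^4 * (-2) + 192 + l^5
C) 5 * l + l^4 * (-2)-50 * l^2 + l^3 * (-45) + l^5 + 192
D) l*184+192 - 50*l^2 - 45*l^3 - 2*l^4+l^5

Expanding (-8 + l) * (l - 2) * (1 + l) * (3 + l) * (4 + l):
= l*184+192 - 50*l^2 - 45*l^3 - 2*l^4+l^5
D) l*184+192 - 50*l^2 - 45*l^3 - 2*l^4+l^5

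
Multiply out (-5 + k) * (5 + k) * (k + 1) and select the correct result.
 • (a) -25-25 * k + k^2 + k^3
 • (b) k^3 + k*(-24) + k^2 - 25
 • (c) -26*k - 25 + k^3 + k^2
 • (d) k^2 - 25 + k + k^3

Expanding (-5 + k) * (5 + k) * (k + 1):
= -25-25 * k + k^2 + k^3
a) -25-25 * k + k^2 + k^3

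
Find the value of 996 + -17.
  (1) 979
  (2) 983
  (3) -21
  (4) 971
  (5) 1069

996 + -17 = 979
1) 979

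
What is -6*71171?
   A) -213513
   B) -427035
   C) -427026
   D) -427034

-6 * 71171 = -427026
C) -427026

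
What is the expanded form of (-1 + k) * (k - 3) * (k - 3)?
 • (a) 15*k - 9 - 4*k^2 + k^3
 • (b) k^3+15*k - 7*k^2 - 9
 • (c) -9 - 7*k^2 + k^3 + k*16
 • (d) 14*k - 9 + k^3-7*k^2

Expanding (-1 + k) * (k - 3) * (k - 3):
= k^3+15*k - 7*k^2 - 9
b) k^3+15*k - 7*k^2 - 9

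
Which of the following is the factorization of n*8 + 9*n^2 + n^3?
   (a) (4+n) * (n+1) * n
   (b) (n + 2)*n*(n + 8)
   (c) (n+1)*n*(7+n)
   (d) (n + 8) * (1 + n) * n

We need to factor n*8 + 9*n^2 + n^3.
The factored form is (n + 8) * (1 + n) * n.
d) (n + 8) * (1 + n) * n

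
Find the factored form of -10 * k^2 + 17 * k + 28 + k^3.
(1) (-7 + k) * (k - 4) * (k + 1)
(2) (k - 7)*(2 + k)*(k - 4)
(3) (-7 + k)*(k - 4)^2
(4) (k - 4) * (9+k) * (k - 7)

We need to factor -10 * k^2 + 17 * k + 28 + k^3.
The factored form is (-7 + k) * (k - 4) * (k + 1).
1) (-7 + k) * (k - 4) * (k + 1)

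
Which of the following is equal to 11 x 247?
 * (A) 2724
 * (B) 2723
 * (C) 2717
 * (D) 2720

11 * 247 = 2717
C) 2717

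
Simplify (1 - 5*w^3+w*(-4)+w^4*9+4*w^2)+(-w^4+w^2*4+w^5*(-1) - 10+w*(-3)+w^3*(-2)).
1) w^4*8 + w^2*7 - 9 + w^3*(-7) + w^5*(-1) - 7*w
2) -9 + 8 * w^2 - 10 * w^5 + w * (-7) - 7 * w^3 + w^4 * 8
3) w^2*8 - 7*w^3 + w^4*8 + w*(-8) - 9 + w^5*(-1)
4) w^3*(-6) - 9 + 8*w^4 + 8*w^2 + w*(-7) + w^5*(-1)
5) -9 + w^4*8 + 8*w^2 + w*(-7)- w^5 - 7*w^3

Adding the polynomials and combining like terms:
(1 - 5*w^3 + w*(-4) + w^4*9 + 4*w^2) + (-w^4 + w^2*4 + w^5*(-1) - 10 + w*(-3) + w^3*(-2))
= -9 + w^4*8 + 8*w^2 + w*(-7)- w^5 - 7*w^3
5) -9 + w^4*8 + 8*w^2 + w*(-7)- w^5 - 7*w^3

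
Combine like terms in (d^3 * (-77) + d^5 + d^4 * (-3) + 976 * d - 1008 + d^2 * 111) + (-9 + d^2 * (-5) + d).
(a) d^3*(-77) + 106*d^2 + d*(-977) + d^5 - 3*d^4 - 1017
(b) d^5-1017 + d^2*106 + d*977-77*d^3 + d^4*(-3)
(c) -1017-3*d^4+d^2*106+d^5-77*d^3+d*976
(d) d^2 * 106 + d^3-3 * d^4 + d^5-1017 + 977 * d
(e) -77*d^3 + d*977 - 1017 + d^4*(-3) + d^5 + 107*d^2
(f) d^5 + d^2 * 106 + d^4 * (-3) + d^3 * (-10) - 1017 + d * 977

Adding the polynomials and combining like terms:
(d^3*(-77) + d^5 + d^4*(-3) + 976*d - 1008 + d^2*111) + (-9 + d^2*(-5) + d)
= d^5-1017 + d^2*106 + d*977-77*d^3 + d^4*(-3)
b) d^5-1017 + d^2*106 + d*977-77*d^3 + d^4*(-3)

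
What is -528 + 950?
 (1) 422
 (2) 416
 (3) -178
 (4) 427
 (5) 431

-528 + 950 = 422
1) 422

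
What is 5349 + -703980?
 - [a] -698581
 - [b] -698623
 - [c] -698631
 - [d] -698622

5349 + -703980 = -698631
c) -698631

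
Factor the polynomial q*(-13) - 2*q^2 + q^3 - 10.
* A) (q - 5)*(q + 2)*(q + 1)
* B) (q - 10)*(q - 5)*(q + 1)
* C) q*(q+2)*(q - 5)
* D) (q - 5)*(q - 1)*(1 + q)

We need to factor q*(-13) - 2*q^2 + q^3 - 10.
The factored form is (q - 5)*(q + 2)*(q + 1).
A) (q - 5)*(q + 2)*(q + 1)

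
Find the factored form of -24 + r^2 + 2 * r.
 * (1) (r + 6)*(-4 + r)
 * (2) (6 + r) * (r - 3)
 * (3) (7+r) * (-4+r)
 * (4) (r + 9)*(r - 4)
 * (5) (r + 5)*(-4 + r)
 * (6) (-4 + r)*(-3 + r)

We need to factor -24 + r^2 + 2 * r.
The factored form is (r + 6)*(-4 + r).
1) (r + 6)*(-4 + r)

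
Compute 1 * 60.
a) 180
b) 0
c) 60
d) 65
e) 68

1 * 60 = 60
c) 60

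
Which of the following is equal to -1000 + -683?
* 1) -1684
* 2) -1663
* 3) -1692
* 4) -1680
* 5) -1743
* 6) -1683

-1000 + -683 = -1683
6) -1683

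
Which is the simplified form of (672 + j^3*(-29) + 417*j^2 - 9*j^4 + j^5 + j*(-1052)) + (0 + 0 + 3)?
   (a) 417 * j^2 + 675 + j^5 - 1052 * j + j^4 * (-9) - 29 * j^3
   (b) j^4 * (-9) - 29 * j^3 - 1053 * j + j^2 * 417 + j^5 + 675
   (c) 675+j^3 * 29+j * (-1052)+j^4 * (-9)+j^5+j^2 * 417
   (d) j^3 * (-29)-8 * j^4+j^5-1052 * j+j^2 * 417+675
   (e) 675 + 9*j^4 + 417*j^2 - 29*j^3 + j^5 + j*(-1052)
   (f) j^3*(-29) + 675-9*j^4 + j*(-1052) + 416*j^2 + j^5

Adding the polynomials and combining like terms:
(672 + j^3*(-29) + 417*j^2 - 9*j^4 + j^5 + j*(-1052)) + (0 + 0 + 3)
= 417 * j^2 + 675 + j^5 - 1052 * j + j^4 * (-9) - 29 * j^3
a) 417 * j^2 + 675 + j^5 - 1052 * j + j^4 * (-9) - 29 * j^3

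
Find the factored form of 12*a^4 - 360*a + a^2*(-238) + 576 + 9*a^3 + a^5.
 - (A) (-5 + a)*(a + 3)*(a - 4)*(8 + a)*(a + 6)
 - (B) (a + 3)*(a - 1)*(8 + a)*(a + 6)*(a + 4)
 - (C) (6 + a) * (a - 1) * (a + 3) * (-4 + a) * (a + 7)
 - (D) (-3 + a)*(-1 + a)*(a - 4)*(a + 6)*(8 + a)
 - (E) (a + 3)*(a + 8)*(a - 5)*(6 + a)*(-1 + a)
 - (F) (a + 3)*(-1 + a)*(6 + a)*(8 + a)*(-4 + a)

We need to factor 12*a^4 - 360*a + a^2*(-238) + 576 + 9*a^3 + a^5.
The factored form is (a + 3)*(-1 + a)*(6 + a)*(8 + a)*(-4 + a).
F) (a + 3)*(-1 + a)*(6 + a)*(8 + a)*(-4 + a)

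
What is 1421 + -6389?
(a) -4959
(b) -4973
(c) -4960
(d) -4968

1421 + -6389 = -4968
d) -4968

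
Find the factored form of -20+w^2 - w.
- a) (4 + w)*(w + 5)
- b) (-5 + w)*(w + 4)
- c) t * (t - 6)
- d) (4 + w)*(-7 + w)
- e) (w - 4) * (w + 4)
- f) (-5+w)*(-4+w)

We need to factor -20+w^2 - w.
The factored form is (-5 + w)*(w + 4).
b) (-5 + w)*(w + 4)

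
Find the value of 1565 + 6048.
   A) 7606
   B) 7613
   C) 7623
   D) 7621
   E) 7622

1565 + 6048 = 7613
B) 7613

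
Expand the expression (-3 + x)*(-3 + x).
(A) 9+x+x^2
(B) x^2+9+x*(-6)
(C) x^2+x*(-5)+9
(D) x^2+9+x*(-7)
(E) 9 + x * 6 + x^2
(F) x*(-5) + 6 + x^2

Expanding (-3 + x)*(-3 + x):
= x^2+9+x*(-6)
B) x^2+9+x*(-6)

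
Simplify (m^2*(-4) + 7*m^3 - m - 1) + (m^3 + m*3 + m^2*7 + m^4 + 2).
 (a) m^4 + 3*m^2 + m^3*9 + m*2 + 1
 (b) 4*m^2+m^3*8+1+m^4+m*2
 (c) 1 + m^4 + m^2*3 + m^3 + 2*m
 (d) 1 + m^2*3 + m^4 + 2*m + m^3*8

Adding the polynomials and combining like terms:
(m^2*(-4) + 7*m^3 - m - 1) + (m^3 + m*3 + m^2*7 + m^4 + 2)
= 1 + m^2*3 + m^4 + 2*m + m^3*8
d) 1 + m^2*3 + m^4 + 2*m + m^3*8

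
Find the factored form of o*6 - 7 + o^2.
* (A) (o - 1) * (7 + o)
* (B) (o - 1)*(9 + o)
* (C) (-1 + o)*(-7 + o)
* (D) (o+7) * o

We need to factor o*6 - 7 + o^2.
The factored form is (o - 1) * (7 + o).
A) (o - 1) * (7 + o)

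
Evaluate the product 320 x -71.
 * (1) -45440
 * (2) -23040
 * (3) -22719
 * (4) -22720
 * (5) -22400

320 * -71 = -22720
4) -22720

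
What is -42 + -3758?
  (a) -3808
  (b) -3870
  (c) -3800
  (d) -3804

-42 + -3758 = -3800
c) -3800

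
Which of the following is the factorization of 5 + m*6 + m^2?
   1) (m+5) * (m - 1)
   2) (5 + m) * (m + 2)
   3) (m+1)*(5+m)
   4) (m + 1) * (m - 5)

We need to factor 5 + m*6 + m^2.
The factored form is (m+1)*(5+m).
3) (m+1)*(5+m)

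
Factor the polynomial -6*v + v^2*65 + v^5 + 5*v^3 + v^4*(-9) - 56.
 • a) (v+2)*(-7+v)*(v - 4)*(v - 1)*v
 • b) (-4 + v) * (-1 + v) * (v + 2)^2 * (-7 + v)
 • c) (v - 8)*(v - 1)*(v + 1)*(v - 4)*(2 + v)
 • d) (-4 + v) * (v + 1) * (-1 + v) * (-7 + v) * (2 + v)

We need to factor -6*v + v^2*65 + v^5 + 5*v^3 + v^4*(-9) - 56.
The factored form is (-4 + v) * (v + 1) * (-1 + v) * (-7 + v) * (2 + v).
d) (-4 + v) * (v + 1) * (-1 + v) * (-7 + v) * (2 + v)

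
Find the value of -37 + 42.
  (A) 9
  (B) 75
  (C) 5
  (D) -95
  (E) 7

-37 + 42 = 5
C) 5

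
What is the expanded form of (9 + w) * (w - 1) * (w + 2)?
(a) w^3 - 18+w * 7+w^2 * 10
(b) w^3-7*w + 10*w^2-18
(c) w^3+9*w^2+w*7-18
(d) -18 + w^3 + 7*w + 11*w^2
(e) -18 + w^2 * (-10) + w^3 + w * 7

Expanding (9 + w) * (w - 1) * (w + 2):
= w^3 - 18+w * 7+w^2 * 10
a) w^3 - 18+w * 7+w^2 * 10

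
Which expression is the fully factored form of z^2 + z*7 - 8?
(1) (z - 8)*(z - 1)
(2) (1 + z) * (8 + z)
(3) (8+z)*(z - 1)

We need to factor z^2 + z*7 - 8.
The factored form is (8+z)*(z - 1).
3) (8+z)*(z - 1)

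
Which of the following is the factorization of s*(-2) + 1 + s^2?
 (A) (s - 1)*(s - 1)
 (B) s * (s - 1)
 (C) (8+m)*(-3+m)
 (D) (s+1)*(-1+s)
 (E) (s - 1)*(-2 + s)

We need to factor s*(-2) + 1 + s^2.
The factored form is (s - 1)*(s - 1).
A) (s - 1)*(s - 1)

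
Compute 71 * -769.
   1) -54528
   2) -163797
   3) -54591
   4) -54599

71 * -769 = -54599
4) -54599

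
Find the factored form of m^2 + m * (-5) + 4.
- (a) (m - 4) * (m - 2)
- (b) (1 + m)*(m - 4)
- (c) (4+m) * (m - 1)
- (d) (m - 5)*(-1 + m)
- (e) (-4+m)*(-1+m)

We need to factor m^2 + m * (-5) + 4.
The factored form is (-4+m)*(-1+m).
e) (-4+m)*(-1+m)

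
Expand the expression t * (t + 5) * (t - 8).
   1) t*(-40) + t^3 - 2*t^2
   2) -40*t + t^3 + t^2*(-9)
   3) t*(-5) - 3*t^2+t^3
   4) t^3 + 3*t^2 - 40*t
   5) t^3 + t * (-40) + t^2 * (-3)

Expanding t * (t + 5) * (t - 8):
= t^3 + t * (-40) + t^2 * (-3)
5) t^3 + t * (-40) + t^2 * (-3)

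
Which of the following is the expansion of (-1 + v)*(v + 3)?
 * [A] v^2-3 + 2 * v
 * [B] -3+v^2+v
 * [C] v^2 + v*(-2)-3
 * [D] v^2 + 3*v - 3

Expanding (-1 + v)*(v + 3):
= v^2-3 + 2 * v
A) v^2-3 + 2 * v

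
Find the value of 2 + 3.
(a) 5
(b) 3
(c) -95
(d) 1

2 + 3 = 5
a) 5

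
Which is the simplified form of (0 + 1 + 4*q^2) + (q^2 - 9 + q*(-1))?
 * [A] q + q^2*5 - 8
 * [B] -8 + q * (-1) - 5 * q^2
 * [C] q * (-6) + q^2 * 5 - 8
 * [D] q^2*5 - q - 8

Adding the polynomials and combining like terms:
(0 + 1 + 4*q^2) + (q^2 - 9 + q*(-1))
= q^2*5 - q - 8
D) q^2*5 - q - 8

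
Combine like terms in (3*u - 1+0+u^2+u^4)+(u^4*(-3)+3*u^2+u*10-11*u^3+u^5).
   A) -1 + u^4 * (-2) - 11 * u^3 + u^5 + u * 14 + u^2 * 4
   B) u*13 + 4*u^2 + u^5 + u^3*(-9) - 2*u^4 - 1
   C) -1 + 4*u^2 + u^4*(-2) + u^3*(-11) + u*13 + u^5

Adding the polynomials and combining like terms:
(3*u - 1 + 0 + u^2 + u^4) + (u^4*(-3) + 3*u^2 + u*10 - 11*u^3 + u^5)
= -1 + 4*u^2 + u^4*(-2) + u^3*(-11) + u*13 + u^5
C) -1 + 4*u^2 + u^4*(-2) + u^3*(-11) + u*13 + u^5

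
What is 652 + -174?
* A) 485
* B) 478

652 + -174 = 478
B) 478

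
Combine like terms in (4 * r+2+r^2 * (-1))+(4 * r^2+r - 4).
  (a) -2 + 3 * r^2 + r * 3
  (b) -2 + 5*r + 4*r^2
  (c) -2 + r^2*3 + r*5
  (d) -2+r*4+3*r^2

Adding the polynomials and combining like terms:
(4*r + 2 + r^2*(-1)) + (4*r^2 + r - 4)
= -2 + r^2*3 + r*5
c) -2 + r^2*3 + r*5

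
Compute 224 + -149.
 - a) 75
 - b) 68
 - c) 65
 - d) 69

224 + -149 = 75
a) 75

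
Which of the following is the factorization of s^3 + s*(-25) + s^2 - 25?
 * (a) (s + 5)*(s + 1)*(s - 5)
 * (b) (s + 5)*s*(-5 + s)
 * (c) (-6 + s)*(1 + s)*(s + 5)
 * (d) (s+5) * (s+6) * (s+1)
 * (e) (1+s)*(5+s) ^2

We need to factor s^3 + s*(-25) + s^2 - 25.
The factored form is (s + 5)*(s + 1)*(s - 5).
a) (s + 5)*(s + 1)*(s - 5)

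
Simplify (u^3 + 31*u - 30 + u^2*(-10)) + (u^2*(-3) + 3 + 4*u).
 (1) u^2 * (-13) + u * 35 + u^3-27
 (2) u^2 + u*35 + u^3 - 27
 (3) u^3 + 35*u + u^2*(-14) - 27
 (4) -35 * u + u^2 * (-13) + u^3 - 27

Adding the polynomials and combining like terms:
(u^3 + 31*u - 30 + u^2*(-10)) + (u^2*(-3) + 3 + 4*u)
= u^2 * (-13) + u * 35 + u^3-27
1) u^2 * (-13) + u * 35 + u^3-27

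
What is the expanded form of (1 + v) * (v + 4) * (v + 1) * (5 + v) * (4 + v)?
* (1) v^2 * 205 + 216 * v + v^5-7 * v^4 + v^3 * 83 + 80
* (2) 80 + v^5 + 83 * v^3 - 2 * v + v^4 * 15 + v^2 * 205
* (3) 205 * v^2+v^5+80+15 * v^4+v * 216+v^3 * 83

Expanding (1 + v) * (v + 4) * (v + 1) * (5 + v) * (4 + v):
= 205 * v^2+v^5+80+15 * v^4+v * 216+v^3 * 83
3) 205 * v^2+v^5+80+15 * v^4+v * 216+v^3 * 83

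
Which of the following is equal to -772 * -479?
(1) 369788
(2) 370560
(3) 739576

-772 * -479 = 369788
1) 369788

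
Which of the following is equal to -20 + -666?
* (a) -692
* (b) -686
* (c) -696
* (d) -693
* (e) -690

-20 + -666 = -686
b) -686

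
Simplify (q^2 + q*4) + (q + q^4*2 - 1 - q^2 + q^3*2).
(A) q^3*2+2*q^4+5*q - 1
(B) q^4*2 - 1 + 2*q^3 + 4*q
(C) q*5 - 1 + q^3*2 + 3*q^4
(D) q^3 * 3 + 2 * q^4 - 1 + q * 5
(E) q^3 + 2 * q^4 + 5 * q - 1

Adding the polynomials and combining like terms:
(q^2 + q*4) + (q + q^4*2 - 1 - q^2 + q^3*2)
= q^3*2+2*q^4+5*q - 1
A) q^3*2+2*q^4+5*q - 1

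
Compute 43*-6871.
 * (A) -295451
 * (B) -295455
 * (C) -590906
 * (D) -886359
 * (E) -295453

43 * -6871 = -295453
E) -295453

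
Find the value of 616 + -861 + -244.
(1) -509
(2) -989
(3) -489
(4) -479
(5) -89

First: 616 + -861 = -245
Then: -245 + -244 = -489
3) -489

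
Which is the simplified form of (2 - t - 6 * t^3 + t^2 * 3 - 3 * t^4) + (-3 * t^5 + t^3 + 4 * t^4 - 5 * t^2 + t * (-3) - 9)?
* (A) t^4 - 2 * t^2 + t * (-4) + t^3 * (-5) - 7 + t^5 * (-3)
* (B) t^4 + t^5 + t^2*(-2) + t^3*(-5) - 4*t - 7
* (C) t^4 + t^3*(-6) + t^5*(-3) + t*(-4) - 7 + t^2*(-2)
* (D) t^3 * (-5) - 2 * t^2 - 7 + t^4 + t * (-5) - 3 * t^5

Adding the polynomials and combining like terms:
(2 - t - 6*t^3 + t^2*3 - 3*t^4) + (-3*t^5 + t^3 + 4*t^4 - 5*t^2 + t*(-3) - 9)
= t^4 - 2 * t^2 + t * (-4) + t^3 * (-5) - 7 + t^5 * (-3)
A) t^4 - 2 * t^2 + t * (-4) + t^3 * (-5) - 7 + t^5 * (-3)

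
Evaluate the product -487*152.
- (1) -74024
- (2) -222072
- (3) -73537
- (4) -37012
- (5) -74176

-487 * 152 = -74024
1) -74024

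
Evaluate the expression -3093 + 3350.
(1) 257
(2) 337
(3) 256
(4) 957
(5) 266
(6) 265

-3093 + 3350 = 257
1) 257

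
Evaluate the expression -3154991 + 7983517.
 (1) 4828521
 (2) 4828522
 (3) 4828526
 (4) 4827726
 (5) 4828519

-3154991 + 7983517 = 4828526
3) 4828526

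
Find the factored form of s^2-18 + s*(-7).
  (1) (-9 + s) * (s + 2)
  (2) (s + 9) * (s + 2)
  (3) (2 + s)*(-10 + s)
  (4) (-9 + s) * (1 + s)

We need to factor s^2-18 + s*(-7).
The factored form is (-9 + s) * (s + 2).
1) (-9 + s) * (s + 2)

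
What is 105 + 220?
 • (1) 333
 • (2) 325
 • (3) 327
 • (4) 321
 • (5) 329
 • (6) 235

105 + 220 = 325
2) 325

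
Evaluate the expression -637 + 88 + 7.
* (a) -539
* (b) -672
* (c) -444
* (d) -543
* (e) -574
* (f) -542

First: -637 + 88 = -549
Then: -549 + 7 = -542
f) -542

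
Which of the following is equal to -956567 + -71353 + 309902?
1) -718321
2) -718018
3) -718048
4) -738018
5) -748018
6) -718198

First: -956567 + -71353 = -1027920
Then: -1027920 + 309902 = -718018
2) -718018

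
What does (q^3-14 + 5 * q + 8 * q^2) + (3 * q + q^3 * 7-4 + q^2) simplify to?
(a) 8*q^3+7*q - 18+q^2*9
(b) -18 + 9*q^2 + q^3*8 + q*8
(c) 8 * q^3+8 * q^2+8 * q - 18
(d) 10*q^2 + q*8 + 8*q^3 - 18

Adding the polynomials and combining like terms:
(q^3 - 14 + 5*q + 8*q^2) + (3*q + q^3*7 - 4 + q^2)
= -18 + 9*q^2 + q^3*8 + q*8
b) -18 + 9*q^2 + q^3*8 + q*8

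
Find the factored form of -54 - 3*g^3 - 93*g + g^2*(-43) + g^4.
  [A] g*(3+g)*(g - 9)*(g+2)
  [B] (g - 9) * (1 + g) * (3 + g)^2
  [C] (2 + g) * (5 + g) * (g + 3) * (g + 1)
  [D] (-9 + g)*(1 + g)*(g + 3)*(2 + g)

We need to factor -54 - 3*g^3 - 93*g + g^2*(-43) + g^4.
The factored form is (-9 + g)*(1 + g)*(g + 3)*(2 + g).
D) (-9 + g)*(1 + g)*(g + 3)*(2 + g)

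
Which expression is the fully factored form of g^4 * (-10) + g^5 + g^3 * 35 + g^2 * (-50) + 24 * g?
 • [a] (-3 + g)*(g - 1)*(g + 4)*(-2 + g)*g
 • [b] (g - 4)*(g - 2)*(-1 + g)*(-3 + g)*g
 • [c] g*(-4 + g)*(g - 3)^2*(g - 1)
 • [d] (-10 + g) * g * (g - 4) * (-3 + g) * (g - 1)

We need to factor g^4 * (-10) + g^5 + g^3 * 35 + g^2 * (-50) + 24 * g.
The factored form is (g - 4)*(g - 2)*(-1 + g)*(-3 + g)*g.
b) (g - 4)*(g - 2)*(-1 + g)*(-3 + g)*g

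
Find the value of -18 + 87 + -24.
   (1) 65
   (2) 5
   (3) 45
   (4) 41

First: -18 + 87 = 69
Then: 69 + -24 = 45
3) 45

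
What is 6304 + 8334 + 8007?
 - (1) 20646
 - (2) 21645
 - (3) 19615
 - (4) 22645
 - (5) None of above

First: 6304 + 8334 = 14638
Then: 14638 + 8007 = 22645
4) 22645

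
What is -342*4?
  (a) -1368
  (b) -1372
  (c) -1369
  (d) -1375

-342 * 4 = -1368
a) -1368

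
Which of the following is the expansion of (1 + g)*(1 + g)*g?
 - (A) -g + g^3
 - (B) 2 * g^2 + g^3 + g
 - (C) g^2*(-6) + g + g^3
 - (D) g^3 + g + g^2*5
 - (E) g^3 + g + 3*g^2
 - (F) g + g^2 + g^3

Expanding (1 + g)*(1 + g)*g:
= 2 * g^2 + g^3 + g
B) 2 * g^2 + g^3 + g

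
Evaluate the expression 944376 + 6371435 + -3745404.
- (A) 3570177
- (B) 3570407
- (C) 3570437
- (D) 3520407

First: 944376 + 6371435 = 7315811
Then: 7315811 + -3745404 = 3570407
B) 3570407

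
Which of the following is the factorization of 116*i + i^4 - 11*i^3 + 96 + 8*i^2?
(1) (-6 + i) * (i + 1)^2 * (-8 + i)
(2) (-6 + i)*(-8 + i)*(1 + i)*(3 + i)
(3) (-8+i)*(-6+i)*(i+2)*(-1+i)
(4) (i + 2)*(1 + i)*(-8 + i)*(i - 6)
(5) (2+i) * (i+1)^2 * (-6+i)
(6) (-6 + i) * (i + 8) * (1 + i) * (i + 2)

We need to factor 116*i + i^4 - 11*i^3 + 96 + 8*i^2.
The factored form is (i + 2)*(1 + i)*(-8 + i)*(i - 6).
4) (i + 2)*(1 + i)*(-8 + i)*(i - 6)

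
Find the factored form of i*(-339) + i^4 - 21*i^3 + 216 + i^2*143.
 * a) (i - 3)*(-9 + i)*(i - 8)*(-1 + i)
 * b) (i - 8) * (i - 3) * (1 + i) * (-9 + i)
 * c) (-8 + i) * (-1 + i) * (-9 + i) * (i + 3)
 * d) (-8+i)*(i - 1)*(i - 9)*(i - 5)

We need to factor i*(-339) + i^4 - 21*i^3 + 216 + i^2*143.
The factored form is (i - 3)*(-9 + i)*(i - 8)*(-1 + i).
a) (i - 3)*(-9 + i)*(i - 8)*(-1 + i)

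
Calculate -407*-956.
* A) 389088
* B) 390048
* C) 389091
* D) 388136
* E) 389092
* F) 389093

-407 * -956 = 389092
E) 389092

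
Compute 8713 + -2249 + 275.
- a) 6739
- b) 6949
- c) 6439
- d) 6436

First: 8713 + -2249 = 6464
Then: 6464 + 275 = 6739
a) 6739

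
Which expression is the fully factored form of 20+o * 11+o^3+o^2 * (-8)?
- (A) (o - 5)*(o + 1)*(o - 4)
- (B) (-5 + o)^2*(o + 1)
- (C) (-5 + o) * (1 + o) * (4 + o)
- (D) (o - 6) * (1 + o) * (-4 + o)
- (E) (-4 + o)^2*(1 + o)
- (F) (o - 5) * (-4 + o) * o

We need to factor 20+o * 11+o^3+o^2 * (-8).
The factored form is (o - 5)*(o + 1)*(o - 4).
A) (o - 5)*(o + 1)*(o - 4)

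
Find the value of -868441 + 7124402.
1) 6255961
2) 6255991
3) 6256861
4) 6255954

-868441 + 7124402 = 6255961
1) 6255961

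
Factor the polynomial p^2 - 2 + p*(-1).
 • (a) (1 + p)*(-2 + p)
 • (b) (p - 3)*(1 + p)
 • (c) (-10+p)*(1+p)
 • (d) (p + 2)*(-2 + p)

We need to factor p^2 - 2 + p*(-1).
The factored form is (1 + p)*(-2 + p).
a) (1 + p)*(-2 + p)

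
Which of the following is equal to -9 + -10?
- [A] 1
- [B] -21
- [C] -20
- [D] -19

-9 + -10 = -19
D) -19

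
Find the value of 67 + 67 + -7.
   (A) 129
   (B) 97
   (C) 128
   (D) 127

First: 67 + 67 = 134
Then: 134 + -7 = 127
D) 127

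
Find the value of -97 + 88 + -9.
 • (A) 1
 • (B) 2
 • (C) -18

First: -97 + 88 = -9
Then: -9 + -9 = -18
C) -18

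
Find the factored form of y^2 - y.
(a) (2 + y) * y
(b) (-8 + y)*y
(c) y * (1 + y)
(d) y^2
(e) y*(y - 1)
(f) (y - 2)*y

We need to factor y^2 - y.
The factored form is y*(y - 1).
e) y*(y - 1)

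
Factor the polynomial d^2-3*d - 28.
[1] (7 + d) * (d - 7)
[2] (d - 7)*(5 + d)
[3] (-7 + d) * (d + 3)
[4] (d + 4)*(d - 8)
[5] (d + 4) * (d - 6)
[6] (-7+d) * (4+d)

We need to factor d^2-3*d - 28.
The factored form is (-7+d) * (4+d).
6) (-7+d) * (4+d)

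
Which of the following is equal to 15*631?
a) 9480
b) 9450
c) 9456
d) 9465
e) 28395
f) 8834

15 * 631 = 9465
d) 9465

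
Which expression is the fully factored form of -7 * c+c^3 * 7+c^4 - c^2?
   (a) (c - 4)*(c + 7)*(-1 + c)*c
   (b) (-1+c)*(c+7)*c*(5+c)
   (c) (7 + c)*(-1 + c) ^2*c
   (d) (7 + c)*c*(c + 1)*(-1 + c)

We need to factor -7 * c+c^3 * 7+c^4 - c^2.
The factored form is (7 + c)*c*(c + 1)*(-1 + c).
d) (7 + c)*c*(c + 1)*(-1 + c)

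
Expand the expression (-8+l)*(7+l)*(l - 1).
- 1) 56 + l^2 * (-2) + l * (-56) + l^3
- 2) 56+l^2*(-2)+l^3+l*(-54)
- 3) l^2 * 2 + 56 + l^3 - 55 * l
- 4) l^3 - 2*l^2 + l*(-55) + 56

Expanding (-8+l)*(7+l)*(l - 1):
= l^3 - 2*l^2 + l*(-55) + 56
4) l^3 - 2*l^2 + l*(-55) + 56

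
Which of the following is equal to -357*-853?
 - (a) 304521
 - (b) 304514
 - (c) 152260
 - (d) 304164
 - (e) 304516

-357 * -853 = 304521
a) 304521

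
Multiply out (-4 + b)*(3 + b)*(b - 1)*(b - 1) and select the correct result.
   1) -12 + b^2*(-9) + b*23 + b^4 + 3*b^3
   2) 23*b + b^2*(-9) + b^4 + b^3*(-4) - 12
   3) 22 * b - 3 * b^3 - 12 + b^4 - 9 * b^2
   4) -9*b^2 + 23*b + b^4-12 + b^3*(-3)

Expanding (-4 + b)*(3 + b)*(b - 1)*(b - 1):
= -9*b^2 + 23*b + b^4-12 + b^3*(-3)
4) -9*b^2 + 23*b + b^4-12 + b^3*(-3)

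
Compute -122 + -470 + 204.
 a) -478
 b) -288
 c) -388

First: -122 + -470 = -592
Then: -592 + 204 = -388
c) -388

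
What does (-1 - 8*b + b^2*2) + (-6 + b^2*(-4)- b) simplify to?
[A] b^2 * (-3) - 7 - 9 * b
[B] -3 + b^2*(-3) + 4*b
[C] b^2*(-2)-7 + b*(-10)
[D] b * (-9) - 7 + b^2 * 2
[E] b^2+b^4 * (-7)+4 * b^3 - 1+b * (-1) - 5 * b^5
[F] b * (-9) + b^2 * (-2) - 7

Adding the polynomials and combining like terms:
(-1 - 8*b + b^2*2) + (-6 + b^2*(-4) - b)
= b * (-9) + b^2 * (-2) - 7
F) b * (-9) + b^2 * (-2) - 7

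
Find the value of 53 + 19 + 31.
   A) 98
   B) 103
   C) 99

First: 53 + 19 = 72
Then: 72 + 31 = 103
B) 103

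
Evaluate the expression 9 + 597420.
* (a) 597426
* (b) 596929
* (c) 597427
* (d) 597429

9 + 597420 = 597429
d) 597429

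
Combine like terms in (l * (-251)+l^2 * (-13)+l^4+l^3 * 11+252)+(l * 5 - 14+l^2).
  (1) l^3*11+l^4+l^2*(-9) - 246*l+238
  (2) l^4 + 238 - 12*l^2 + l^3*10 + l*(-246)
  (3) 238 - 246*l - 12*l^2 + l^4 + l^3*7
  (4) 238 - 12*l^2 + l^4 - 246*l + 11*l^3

Adding the polynomials and combining like terms:
(l*(-251) + l^2*(-13) + l^4 + l^3*11 + 252) + (l*5 - 14 + l^2)
= 238 - 12*l^2 + l^4 - 246*l + 11*l^3
4) 238 - 12*l^2 + l^4 - 246*l + 11*l^3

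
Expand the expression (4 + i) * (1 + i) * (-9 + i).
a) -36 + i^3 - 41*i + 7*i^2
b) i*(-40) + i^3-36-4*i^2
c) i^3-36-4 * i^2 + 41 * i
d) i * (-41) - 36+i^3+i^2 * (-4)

Expanding (4 + i) * (1 + i) * (-9 + i):
= i * (-41) - 36+i^3+i^2 * (-4)
d) i * (-41) - 36+i^3+i^2 * (-4)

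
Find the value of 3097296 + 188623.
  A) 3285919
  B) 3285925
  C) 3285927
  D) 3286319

3097296 + 188623 = 3285919
A) 3285919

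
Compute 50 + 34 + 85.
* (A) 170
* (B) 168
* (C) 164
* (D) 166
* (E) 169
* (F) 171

First: 50 + 34 = 84
Then: 84 + 85 = 169
E) 169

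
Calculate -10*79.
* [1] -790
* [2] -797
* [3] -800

-10 * 79 = -790
1) -790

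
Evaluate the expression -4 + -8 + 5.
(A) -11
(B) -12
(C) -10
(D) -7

First: -4 + -8 = -12
Then: -12 + 5 = -7
D) -7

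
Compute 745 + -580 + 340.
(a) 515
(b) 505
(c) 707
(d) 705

First: 745 + -580 = 165
Then: 165 + 340 = 505
b) 505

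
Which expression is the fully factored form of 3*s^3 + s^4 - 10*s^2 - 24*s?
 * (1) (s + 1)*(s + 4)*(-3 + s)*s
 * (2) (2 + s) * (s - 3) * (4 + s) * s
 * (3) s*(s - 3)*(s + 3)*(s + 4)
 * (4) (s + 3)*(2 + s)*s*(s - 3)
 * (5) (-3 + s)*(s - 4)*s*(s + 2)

We need to factor 3*s^3 + s^4 - 10*s^2 - 24*s.
The factored form is (2 + s) * (s - 3) * (4 + s) * s.
2) (2 + s) * (s - 3) * (4 + s) * s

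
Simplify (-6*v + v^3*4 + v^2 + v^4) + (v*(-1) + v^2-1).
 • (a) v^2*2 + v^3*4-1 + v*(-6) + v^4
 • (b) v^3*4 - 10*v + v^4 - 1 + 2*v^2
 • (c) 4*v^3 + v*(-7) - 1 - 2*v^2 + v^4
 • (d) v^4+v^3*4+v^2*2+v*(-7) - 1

Adding the polynomials and combining like terms:
(-6*v + v^3*4 + v^2 + v^4) + (v*(-1) + v^2 - 1)
= v^4+v^3*4+v^2*2+v*(-7) - 1
d) v^4+v^3*4+v^2*2+v*(-7) - 1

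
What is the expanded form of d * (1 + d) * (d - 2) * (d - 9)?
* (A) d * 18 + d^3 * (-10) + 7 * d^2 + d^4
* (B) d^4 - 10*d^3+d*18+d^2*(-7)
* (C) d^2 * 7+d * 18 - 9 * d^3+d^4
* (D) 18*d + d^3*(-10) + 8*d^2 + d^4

Expanding d * (1 + d) * (d - 2) * (d - 9):
= d * 18 + d^3 * (-10) + 7 * d^2 + d^4
A) d * 18 + d^3 * (-10) + 7 * d^2 + d^4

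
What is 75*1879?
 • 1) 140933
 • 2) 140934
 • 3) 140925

75 * 1879 = 140925
3) 140925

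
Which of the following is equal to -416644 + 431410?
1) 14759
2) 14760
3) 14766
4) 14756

-416644 + 431410 = 14766
3) 14766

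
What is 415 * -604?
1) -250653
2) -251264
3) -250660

415 * -604 = -250660
3) -250660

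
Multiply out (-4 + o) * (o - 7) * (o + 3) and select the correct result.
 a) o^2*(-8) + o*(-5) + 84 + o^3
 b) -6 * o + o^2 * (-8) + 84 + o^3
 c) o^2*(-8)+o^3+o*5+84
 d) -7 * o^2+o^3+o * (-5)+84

Expanding (-4 + o) * (o - 7) * (o + 3):
= o^2*(-8) + o*(-5) + 84 + o^3
a) o^2*(-8) + o*(-5) + 84 + o^3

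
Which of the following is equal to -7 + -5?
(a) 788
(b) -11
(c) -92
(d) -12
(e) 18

-7 + -5 = -12
d) -12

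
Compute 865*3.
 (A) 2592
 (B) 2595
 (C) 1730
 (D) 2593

865 * 3 = 2595
B) 2595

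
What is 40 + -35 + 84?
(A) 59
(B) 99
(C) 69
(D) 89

First: 40 + -35 = 5
Then: 5 + 84 = 89
D) 89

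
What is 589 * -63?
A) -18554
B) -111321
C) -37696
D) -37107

589 * -63 = -37107
D) -37107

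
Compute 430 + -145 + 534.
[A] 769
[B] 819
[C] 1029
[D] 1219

First: 430 + -145 = 285
Then: 285 + 534 = 819
B) 819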